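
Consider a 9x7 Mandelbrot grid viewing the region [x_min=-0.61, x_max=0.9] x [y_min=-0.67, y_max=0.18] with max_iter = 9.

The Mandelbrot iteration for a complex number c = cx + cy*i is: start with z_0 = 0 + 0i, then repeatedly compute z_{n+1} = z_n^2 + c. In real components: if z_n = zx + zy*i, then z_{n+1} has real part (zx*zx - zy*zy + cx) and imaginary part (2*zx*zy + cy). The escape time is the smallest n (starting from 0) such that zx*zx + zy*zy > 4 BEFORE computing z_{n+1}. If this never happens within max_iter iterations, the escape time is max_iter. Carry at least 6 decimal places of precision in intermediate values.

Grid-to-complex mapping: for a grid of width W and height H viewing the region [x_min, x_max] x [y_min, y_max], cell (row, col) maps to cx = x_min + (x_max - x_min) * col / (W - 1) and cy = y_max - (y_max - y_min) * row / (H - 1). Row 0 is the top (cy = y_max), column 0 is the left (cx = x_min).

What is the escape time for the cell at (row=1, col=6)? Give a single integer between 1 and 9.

z_0 = 0 + 0i, c = 0.5225 + 0.0383i
Iter 1: z = 0.5225 + 0.0383i, |z|^2 = 0.2745
Iter 2: z = 0.7940 + 0.0784i, |z|^2 = 0.6366
Iter 3: z = 1.1468 + 0.1628i, |z|^2 = 1.3418
Iter 4: z = 1.8113 + 0.4118i, |z|^2 = 3.4502
Iter 5: z = 3.6335 + 1.5301i, |z|^2 = 15.5439
Escaped at iteration 5

Answer: 5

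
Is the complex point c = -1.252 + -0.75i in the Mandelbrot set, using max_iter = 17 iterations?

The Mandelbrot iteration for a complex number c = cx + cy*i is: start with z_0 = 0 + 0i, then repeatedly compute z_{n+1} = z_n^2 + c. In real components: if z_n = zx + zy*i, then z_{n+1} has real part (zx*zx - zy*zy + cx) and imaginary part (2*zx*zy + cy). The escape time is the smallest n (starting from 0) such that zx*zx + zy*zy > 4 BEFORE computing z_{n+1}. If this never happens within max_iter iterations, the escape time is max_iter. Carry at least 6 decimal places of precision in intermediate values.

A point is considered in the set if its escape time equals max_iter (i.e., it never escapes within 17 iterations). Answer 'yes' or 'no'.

Answer: no

Derivation:
z_0 = 0 + 0i, c = -1.2520 + -0.7500i
Iter 1: z = -1.2520 + -0.7500i, |z|^2 = 2.1300
Iter 2: z = -0.2470 + 1.1280i, |z|^2 = 1.3334
Iter 3: z = -2.4634 + -1.3072i, |z|^2 = 7.7771
Escaped at iteration 3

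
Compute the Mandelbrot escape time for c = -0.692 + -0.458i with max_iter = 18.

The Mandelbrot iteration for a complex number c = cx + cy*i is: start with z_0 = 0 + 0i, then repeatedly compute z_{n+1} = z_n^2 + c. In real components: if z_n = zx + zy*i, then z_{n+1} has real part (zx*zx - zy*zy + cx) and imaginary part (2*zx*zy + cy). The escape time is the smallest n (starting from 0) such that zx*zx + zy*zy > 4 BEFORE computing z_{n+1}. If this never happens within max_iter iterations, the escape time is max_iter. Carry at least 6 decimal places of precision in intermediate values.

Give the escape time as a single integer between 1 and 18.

z_0 = 0 + 0i, c = -0.6920 + -0.4580i
Iter 1: z = -0.6920 + -0.4580i, |z|^2 = 0.6886
Iter 2: z = -0.4229 + 0.1759i, |z|^2 = 0.2098
Iter 3: z = -0.5441 + -0.6068i, |z|^2 = 0.6642
Iter 4: z = -0.7641 + 0.2023i, |z|^2 = 0.6248
Iter 5: z = -0.1490 + -0.7671i, |z|^2 = 0.6106
Iter 6: z = -1.2582 + -0.2294i, |z|^2 = 1.6357
Iter 7: z = 0.8385 + 0.1192i, |z|^2 = 0.7173
Iter 8: z = -0.0031 + -0.2581i, |z|^2 = 0.0666
Iter 9: z = -0.7586 + -0.4564i, |z|^2 = 0.7838
Iter 10: z = -0.3248 + 0.2345i, |z|^2 = 0.1604
Iter 11: z = -0.6415 + -0.6103i, |z|^2 = 0.7840
Iter 12: z = -0.6529 + 0.3250i, |z|^2 = 0.5320
Iter 13: z = -0.3713 + -0.8824i, |z|^2 = 0.9165
Iter 14: z = -1.3328 + 0.1972i, |z|^2 = 1.8152
Iter 15: z = 1.0454 + -0.9838i, |z|^2 = 2.0607
Iter 16: z = -0.5669 + -2.5149i, |z|^2 = 6.6459
Escaped at iteration 16

Answer: 16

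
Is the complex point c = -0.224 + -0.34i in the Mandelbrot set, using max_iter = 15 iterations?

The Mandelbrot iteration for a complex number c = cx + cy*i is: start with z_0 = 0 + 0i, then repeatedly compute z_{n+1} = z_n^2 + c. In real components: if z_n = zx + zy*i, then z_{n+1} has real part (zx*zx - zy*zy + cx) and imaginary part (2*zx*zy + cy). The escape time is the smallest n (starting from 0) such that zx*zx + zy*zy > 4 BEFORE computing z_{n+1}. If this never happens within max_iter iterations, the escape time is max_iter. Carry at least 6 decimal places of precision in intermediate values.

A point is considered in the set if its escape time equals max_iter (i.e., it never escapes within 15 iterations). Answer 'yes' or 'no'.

Answer: yes

Derivation:
z_0 = 0 + 0i, c = -0.2240 + -0.3400i
Iter 1: z = -0.2240 + -0.3400i, |z|^2 = 0.1658
Iter 2: z = -0.2894 + -0.1877i, |z|^2 = 0.1190
Iter 3: z = -0.1755 + -0.2314i, |z|^2 = 0.0843
Iter 4: z = -0.2467 + -0.2588i, |z|^2 = 0.1279
Iter 5: z = -0.2301 + -0.2123i, |z|^2 = 0.0980
Iter 6: z = -0.2161 + -0.2423i, |z|^2 = 0.1054
Iter 7: z = -0.2360 + -0.2353i, |z|^2 = 0.1110
Iter 8: z = -0.2237 + -0.2290i, |z|^2 = 0.1024
Iter 9: z = -0.2264 + -0.2376i, |z|^2 = 0.1077
Iter 10: z = -0.2292 + -0.2324i, |z|^2 = 0.1065
Iter 11: z = -0.2255 + -0.2335i, |z|^2 = 0.1054
Iter 12: z = -0.2277 + -0.2347i, |z|^2 = 0.1069
Iter 13: z = -0.2273 + -0.2331i, |z|^2 = 0.1060
Iter 14: z = -0.2267 + -0.2340i, |z|^2 = 0.1062
Did not escape in 15 iterations → in set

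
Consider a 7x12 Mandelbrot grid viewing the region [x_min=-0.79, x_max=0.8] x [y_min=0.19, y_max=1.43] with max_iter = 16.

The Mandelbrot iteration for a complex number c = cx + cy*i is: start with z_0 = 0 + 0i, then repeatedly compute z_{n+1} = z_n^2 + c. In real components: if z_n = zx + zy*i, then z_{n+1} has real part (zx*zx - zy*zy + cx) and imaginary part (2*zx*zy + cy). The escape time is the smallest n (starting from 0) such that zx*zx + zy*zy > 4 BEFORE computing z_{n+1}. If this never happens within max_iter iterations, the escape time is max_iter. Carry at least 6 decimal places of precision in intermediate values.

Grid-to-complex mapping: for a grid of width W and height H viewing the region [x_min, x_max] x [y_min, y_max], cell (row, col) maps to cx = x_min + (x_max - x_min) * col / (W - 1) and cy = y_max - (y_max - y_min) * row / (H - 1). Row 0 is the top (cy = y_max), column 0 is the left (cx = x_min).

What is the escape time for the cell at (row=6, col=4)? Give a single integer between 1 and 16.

z_0 = 0 + 0i, c = 0.2700 + 0.7536i
Iter 1: z = 0.2700 + 0.7536i, |z|^2 = 0.6409
Iter 2: z = -0.2251 + 1.1606i, |z|^2 = 1.3976
Iter 3: z = -1.0263 + 0.2312i, |z|^2 = 1.1068
Iter 4: z = 1.2699 + 0.2790i, |z|^2 = 1.6905
Iter 5: z = 1.8048 + 1.4623i, |z|^2 = 5.3958
Escaped at iteration 5

Answer: 5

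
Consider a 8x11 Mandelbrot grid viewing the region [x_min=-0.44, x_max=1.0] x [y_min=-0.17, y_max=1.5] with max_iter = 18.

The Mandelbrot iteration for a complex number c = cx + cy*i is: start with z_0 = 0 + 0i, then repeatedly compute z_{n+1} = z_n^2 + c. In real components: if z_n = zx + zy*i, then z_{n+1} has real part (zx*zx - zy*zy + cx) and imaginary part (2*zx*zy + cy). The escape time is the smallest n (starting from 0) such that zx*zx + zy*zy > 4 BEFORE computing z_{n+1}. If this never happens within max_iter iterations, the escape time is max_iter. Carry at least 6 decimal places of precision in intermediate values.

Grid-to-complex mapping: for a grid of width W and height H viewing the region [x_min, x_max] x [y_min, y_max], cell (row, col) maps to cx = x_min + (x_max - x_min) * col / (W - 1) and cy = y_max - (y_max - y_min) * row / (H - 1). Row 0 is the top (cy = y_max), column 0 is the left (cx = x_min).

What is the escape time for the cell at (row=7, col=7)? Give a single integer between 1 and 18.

z_0 = 0 + 0i, c = 1.0000 + 0.3310i
Iter 1: z = 1.0000 + 0.3310i, |z|^2 = 1.1096
Iter 2: z = 1.8904 + 0.9930i, |z|^2 = 4.5598
Escaped at iteration 2

Answer: 2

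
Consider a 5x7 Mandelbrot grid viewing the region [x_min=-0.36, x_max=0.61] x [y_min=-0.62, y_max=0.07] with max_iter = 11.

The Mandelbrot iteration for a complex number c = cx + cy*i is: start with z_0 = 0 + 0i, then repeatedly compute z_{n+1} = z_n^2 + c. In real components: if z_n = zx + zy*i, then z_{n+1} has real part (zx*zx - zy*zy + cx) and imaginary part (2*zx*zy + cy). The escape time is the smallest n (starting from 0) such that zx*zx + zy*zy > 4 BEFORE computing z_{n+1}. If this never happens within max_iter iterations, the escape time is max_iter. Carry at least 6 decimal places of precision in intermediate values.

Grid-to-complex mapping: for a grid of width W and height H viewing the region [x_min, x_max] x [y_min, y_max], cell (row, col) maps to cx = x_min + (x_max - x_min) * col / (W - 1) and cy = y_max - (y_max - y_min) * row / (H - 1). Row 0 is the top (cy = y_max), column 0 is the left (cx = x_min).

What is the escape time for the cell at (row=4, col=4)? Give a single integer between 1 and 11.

z_0 = 0 + 0i, c = 0.6100 + -0.3900i
Iter 1: z = 0.6100 + -0.3900i, |z|^2 = 0.5242
Iter 2: z = 0.8300 + -0.8658i, |z|^2 = 1.4385
Iter 3: z = 0.5493 + -1.8272i, |z|^2 = 3.6405
Iter 4: z = -2.4270 + -2.3974i, |z|^2 = 11.6379
Escaped at iteration 4

Answer: 4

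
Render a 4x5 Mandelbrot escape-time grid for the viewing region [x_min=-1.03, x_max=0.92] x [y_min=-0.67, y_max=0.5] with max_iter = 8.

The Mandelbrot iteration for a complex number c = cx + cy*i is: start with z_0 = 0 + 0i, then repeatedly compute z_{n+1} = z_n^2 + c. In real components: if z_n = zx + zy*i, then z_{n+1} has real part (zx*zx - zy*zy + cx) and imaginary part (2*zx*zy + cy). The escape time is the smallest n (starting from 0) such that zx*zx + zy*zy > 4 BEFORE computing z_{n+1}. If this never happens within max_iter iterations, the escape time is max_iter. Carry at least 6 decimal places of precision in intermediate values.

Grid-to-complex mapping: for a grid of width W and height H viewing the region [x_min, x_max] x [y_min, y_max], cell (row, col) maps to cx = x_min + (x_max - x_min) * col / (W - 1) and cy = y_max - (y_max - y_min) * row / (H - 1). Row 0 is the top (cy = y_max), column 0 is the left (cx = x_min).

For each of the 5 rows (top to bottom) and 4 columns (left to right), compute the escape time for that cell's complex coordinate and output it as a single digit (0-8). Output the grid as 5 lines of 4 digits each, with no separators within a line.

Answer: 5882
8883
8883
8883
4872

Derivation:
(row=0, col=0): c = -1.0300 + 0.5000i → escape time 5
(row=0, col=1): c = -0.3800 + 0.5000i → escape time 8
(row=0, col=2): c = 0.2700 + 0.5000i → escape time 8
(row=0, col=3): c = 0.9200 + 0.5000i → escape time 2
(row=1, col=0): c = -1.0300 + 0.2075i → escape time 8
(row=1, col=1): c = -0.3800 + 0.2075i → escape time 8
(row=1, col=2): c = 0.2700 + 0.2075i → escape time 8
(row=1, col=3): c = 0.9200 + 0.2075i → escape time 3
(row=2, col=0): c = -1.0300 + -0.0850i → escape time 8
(row=2, col=1): c = -0.3800 + -0.0850i → escape time 8
(row=2, col=2): c = 0.2700 + -0.0850i → escape time 8
(row=2, col=3): c = 0.9200 + -0.0850i → escape time 3
(row=3, col=0): c = -1.0300 + -0.3775i → escape time 8
(row=3, col=1): c = -0.3800 + -0.3775i → escape time 8
(row=3, col=2): c = 0.2700 + -0.3775i → escape time 8
(row=3, col=3): c = 0.9200 + -0.3775i → escape time 3
(row=4, col=0): c = -1.0300 + -0.6700i → escape time 4
(row=4, col=1): c = -0.3800 + -0.6700i → escape time 8
(row=4, col=2): c = 0.2700 + -0.6700i → escape time 7
(row=4, col=3): c = 0.9200 + -0.6700i → escape time 2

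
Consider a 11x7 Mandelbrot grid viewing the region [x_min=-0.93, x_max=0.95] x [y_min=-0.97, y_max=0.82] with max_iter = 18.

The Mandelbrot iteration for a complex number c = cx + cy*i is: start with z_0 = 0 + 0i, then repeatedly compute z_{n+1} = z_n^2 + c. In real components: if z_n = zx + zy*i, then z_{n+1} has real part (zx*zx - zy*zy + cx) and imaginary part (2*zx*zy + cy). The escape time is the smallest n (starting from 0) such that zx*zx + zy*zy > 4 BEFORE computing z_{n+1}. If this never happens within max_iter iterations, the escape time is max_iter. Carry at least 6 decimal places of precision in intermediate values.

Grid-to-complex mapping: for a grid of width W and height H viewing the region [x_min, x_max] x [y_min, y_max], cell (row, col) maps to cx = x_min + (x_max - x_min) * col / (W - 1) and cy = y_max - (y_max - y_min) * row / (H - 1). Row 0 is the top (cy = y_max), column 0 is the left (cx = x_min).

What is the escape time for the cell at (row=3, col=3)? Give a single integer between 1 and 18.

z_0 = 0 + 0i, c = -0.3660 + -0.0750i
Iter 1: z = -0.3660 + -0.0750i, |z|^2 = 0.1396
Iter 2: z = -0.2377 + -0.0201i, |z|^2 = 0.0569
Iter 3: z = -0.3099 + -0.0654i, |z|^2 = 0.1003
Iter 4: z = -0.2742 + -0.0344i, |z|^2 = 0.0764
Iter 5: z = -0.2920 + -0.0561i, |z|^2 = 0.0884
Iter 6: z = -0.2839 + -0.0422i, |z|^2 = 0.0824
Iter 7: z = -0.2872 + -0.0510i, |z|^2 = 0.0851
Iter 8: z = -0.2861 + -0.0457i, |z|^2 = 0.0840
Iter 9: z = -0.2862 + -0.0489i, |z|^2 = 0.0843
Iter 10: z = -0.2865 + -0.0470i, |z|^2 = 0.0843
Iter 11: z = -0.2862 + -0.0481i, |z|^2 = 0.0842
Iter 12: z = -0.2864 + -0.0475i, |z|^2 = 0.0843
Iter 13: z = -0.2862 + -0.0478i, |z|^2 = 0.0842
Iter 14: z = -0.2864 + -0.0476i, |z|^2 = 0.0843
Iter 15: z = -0.2863 + -0.0477i, |z|^2 = 0.0842
Iter 16: z = -0.2863 + -0.0477i, |z|^2 = 0.0843
Iter 17: z = -0.2863 + -0.0477i, |z|^2 = 0.0842

Answer: 18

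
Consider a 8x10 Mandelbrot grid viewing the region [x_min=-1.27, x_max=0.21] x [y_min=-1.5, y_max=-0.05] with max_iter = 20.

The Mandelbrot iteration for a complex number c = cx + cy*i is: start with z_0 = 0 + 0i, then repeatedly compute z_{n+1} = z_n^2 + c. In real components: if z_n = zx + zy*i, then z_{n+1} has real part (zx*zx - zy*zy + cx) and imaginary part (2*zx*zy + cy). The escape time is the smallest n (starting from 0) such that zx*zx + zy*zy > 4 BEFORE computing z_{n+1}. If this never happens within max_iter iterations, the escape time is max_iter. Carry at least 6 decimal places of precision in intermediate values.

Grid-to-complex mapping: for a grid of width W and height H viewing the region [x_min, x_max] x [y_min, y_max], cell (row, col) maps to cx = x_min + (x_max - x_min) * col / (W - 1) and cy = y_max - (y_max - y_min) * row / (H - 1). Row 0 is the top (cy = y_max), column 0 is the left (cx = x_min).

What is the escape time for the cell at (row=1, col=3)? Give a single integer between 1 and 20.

Answer: 20

Derivation:
z_0 = 0 + 0i, c = -0.6357 + -0.2111i
Iter 1: z = -0.6357 + -0.2111i, |z|^2 = 0.4487
Iter 2: z = -0.2761 + 0.0573i, |z|^2 = 0.0795
Iter 3: z = -0.5627 + -0.2428i, |z|^2 = 0.3756
Iter 4: z = -0.3780 + 0.0621i, |z|^2 = 0.1467
Iter 5: z = -0.4967 + -0.2581i, |z|^2 = 0.3133
Iter 6: z = -0.4556 + 0.0453i, |z|^2 = 0.2096
Iter 7: z = -0.4302 + -0.2523i, |z|^2 = 0.2487
Iter 8: z = -0.5143 + 0.0060i, |z|^2 = 0.2646
Iter 9: z = -0.3712 + -0.2173i, |z|^2 = 0.1850
Iter 10: z = -0.5451 + -0.0498i, |z|^2 = 0.2996
Iter 11: z = -0.3410 + -0.1568i, |z|^2 = 0.1409
Iter 12: z = -0.5440 + -0.1041i, |z|^2 = 0.3068
Iter 13: z = -0.3506 + -0.0978i, |z|^2 = 0.1325
Iter 14: z = -0.5223 + -0.1425i, |z|^2 = 0.2932
Iter 15: z = -0.3832 + -0.0622i, |z|^2 = 0.1507
Iter 16: z = -0.4928 + -0.1634i, |z|^2 = 0.2695
Iter 17: z = -0.4196 + -0.0500i, |z|^2 = 0.1786
Iter 18: z = -0.4621 + -0.1691i, |z|^2 = 0.2422
Iter 19: z = -0.4507 + -0.0548i, |z|^2 = 0.2062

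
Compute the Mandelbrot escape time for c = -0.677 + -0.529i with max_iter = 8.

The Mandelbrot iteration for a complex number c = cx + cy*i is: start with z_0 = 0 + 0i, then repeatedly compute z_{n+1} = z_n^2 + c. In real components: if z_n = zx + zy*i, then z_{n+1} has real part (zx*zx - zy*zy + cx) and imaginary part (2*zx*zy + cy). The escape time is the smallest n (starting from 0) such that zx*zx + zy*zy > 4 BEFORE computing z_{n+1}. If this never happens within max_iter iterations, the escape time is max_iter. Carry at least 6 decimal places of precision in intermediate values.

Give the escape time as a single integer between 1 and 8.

Answer: 8

Derivation:
z_0 = 0 + 0i, c = -0.6770 + -0.5290i
Iter 1: z = -0.6770 + -0.5290i, |z|^2 = 0.7382
Iter 2: z = -0.4985 + 0.1873i, |z|^2 = 0.2836
Iter 3: z = -0.4636 + -0.7157i, |z|^2 = 0.7271
Iter 4: z = -0.9744 + 0.1345i, |z|^2 = 0.9675
Iter 5: z = 0.2543 + -0.7912i, |z|^2 = 0.6906
Iter 6: z = -1.2383 + -0.9313i, |z|^2 = 2.4008
Iter 7: z = -0.0110 + 1.7776i, |z|^2 = 3.1600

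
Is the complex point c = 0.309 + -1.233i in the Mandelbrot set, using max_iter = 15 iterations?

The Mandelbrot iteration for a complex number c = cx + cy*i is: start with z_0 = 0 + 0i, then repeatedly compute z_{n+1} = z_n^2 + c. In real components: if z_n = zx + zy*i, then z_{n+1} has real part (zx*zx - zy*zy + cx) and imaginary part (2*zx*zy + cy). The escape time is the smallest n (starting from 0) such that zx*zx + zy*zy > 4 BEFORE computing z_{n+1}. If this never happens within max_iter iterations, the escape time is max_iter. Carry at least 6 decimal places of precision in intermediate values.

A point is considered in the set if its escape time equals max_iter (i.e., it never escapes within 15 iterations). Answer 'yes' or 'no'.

z_0 = 0 + 0i, c = 0.3090 + -1.2330i
Iter 1: z = 0.3090 + -1.2330i, |z|^2 = 1.6158
Iter 2: z = -1.1158 + -1.9950i, |z|^2 = 5.2250
Escaped at iteration 2

Answer: no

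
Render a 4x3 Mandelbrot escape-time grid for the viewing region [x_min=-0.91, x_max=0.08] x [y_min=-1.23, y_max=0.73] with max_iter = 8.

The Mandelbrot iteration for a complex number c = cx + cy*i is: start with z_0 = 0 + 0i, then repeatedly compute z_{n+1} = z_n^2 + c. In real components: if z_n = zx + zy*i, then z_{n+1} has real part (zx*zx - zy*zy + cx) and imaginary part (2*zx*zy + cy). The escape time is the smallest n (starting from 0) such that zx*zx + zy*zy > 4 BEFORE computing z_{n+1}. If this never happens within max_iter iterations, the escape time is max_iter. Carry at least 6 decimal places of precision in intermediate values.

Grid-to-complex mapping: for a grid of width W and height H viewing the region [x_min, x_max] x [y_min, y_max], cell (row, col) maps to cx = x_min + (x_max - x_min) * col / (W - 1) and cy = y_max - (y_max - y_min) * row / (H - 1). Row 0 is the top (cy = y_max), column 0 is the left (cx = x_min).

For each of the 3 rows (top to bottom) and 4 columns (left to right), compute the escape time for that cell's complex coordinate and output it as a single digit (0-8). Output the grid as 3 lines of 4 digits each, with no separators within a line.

Answer: 4688
8888
3332

Derivation:
(row=0, col=0): c = -0.9100 + 0.7300i → escape time 4
(row=0, col=1): c = -0.5800 + 0.7300i → escape time 6
(row=0, col=2): c = -0.2500 + 0.7300i → escape time 8
(row=0, col=3): c = 0.0800 + 0.7300i → escape time 8
(row=1, col=0): c = -0.9100 + -0.2500i → escape time 8
(row=1, col=1): c = -0.5800 + -0.2500i → escape time 8
(row=1, col=2): c = -0.2500 + -0.2500i → escape time 8
(row=1, col=3): c = 0.0800 + -0.2500i → escape time 8
(row=2, col=0): c = -0.9100 + -1.2300i → escape time 3
(row=2, col=1): c = -0.5800 + -1.2300i → escape time 3
(row=2, col=2): c = -0.2500 + -1.2300i → escape time 3
(row=2, col=3): c = 0.0800 + -1.2300i → escape time 2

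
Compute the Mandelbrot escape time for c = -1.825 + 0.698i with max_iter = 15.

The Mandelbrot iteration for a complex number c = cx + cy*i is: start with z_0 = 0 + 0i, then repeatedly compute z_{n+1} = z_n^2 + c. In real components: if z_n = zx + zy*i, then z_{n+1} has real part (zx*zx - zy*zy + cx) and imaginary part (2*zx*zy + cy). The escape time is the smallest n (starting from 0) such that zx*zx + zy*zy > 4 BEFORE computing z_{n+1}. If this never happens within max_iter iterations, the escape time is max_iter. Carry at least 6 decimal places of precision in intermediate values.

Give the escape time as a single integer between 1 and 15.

Answer: 2

Derivation:
z_0 = 0 + 0i, c = -1.8250 + 0.6980i
Iter 1: z = -1.8250 + 0.6980i, |z|^2 = 3.8178
Iter 2: z = 1.0184 + -1.8497i, |z|^2 = 4.4586
Escaped at iteration 2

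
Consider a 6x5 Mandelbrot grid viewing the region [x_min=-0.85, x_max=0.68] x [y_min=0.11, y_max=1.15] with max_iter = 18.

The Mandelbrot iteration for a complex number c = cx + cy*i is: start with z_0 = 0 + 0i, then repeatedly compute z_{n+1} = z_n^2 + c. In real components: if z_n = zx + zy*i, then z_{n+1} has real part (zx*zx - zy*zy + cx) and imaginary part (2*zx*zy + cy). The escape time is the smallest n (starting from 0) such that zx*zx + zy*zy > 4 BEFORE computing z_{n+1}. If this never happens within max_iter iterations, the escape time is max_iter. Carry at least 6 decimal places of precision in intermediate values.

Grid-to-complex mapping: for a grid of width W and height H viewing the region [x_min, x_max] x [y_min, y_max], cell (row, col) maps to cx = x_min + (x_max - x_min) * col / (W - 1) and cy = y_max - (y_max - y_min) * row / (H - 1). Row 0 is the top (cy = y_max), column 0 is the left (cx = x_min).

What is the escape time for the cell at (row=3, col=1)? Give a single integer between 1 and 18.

Answer: 18

Derivation:
z_0 = 0 + 0i, c = -0.5440 + 0.3700i
Iter 1: z = -0.5440 + 0.3700i, |z|^2 = 0.4328
Iter 2: z = -0.3850 + -0.0326i, |z|^2 = 0.1493
Iter 3: z = -0.3969 + 0.3951i, |z|^2 = 0.3136
Iter 4: z = -0.5426 + 0.0564i, |z|^2 = 0.2976
Iter 5: z = -0.2528 + 0.3088i, |z|^2 = 0.1592
Iter 6: z = -0.5754 + 0.2139i, |z|^2 = 0.3769
Iter 7: z = -0.2586 + 0.1238i, |z|^2 = 0.0822
Iter 8: z = -0.4925 + 0.3059i, |z|^2 = 0.3361
Iter 9: z = -0.3951 + 0.0687i, |z|^2 = 0.1608
Iter 10: z = -0.3926 + 0.3157i, |z|^2 = 0.2538
Iter 11: z = -0.4895 + 0.1221i, |z|^2 = 0.2546
Iter 12: z = -0.3193 + 0.2505i, |z|^2 = 0.1647
Iter 13: z = -0.5048 + 0.2101i, |z|^2 = 0.2990
Iter 14: z = -0.3333 + 0.1579i, |z|^2 = 0.1360
Iter 15: z = -0.4579 + 0.2647i, |z|^2 = 0.2797
Iter 16: z = -0.4045 + 0.1276i, |z|^2 = 0.1799
Iter 17: z = -0.3967 + 0.2668i, |z|^2 = 0.2285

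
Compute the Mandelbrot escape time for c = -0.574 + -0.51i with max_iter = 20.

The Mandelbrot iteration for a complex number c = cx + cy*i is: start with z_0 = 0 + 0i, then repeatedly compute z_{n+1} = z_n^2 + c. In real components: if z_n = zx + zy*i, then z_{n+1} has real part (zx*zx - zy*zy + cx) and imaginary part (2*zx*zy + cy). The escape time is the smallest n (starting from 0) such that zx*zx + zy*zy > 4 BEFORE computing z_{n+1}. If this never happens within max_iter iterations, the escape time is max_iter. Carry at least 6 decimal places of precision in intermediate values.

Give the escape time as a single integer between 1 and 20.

z_0 = 0 + 0i, c = -0.5740 + -0.5100i
Iter 1: z = -0.5740 + -0.5100i, |z|^2 = 0.5896
Iter 2: z = -0.5046 + 0.0755i, |z|^2 = 0.2603
Iter 3: z = -0.3251 + -0.5862i, |z|^2 = 0.4493
Iter 4: z = -0.8119 + -0.1289i, |z|^2 = 0.6759
Iter 5: z = 0.0686 + -0.3006i, |z|^2 = 0.0951
Iter 6: z = -0.6597 + -0.5513i, |z|^2 = 0.7391
Iter 7: z = -0.4427 + 0.2173i, |z|^2 = 0.2432
Iter 8: z = -0.4252 + -0.7024i, |z|^2 = 0.6742
Iter 9: z = -0.8866 + 0.0874i, |z|^2 = 0.7937
Iter 10: z = 0.2044 + -0.6649i, |z|^2 = 0.4839
Iter 11: z = -0.9743 + -0.7818i, |z|^2 = 1.5606
Iter 12: z = -0.2359 + 1.0135i, |z|^2 = 1.0829
Iter 13: z = -1.5456 + -0.9882i, |z|^2 = 3.3654
Iter 14: z = 0.8382 + 2.5447i, |z|^2 = 7.1782
Escaped at iteration 14

Answer: 14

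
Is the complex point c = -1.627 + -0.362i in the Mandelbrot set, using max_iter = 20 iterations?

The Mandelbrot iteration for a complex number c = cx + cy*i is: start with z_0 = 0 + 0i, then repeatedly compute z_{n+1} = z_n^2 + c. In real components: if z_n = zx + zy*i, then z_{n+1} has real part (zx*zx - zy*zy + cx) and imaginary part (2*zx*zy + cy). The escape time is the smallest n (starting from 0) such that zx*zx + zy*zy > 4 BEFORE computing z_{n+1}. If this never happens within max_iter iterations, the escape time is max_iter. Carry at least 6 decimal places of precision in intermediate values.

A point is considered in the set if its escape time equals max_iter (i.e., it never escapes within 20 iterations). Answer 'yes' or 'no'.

Answer: no

Derivation:
z_0 = 0 + 0i, c = -1.6270 + -0.3620i
Iter 1: z = -1.6270 + -0.3620i, |z|^2 = 2.7782
Iter 2: z = 0.8891 + 0.8159i, |z|^2 = 1.4562
Iter 3: z = -1.5023 + 1.0889i, |z|^2 = 3.4426
Iter 4: z = -0.5558 + -3.6337i, |z|^2 = 13.5126
Escaped at iteration 4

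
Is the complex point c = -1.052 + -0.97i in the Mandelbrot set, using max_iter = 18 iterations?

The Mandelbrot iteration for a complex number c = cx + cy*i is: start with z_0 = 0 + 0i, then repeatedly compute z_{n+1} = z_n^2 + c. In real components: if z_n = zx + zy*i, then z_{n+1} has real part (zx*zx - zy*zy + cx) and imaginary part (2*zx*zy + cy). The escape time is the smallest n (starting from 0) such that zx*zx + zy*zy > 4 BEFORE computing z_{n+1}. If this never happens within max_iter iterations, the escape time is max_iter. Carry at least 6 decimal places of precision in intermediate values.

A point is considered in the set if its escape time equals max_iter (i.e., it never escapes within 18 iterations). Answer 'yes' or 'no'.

Answer: no

Derivation:
z_0 = 0 + 0i, c = -1.0520 + -0.9700i
Iter 1: z = -1.0520 + -0.9700i, |z|^2 = 2.0476
Iter 2: z = -0.8862 + 1.0709i, |z|^2 = 1.9321
Iter 3: z = -1.4134 + -2.8680i, |z|^2 = 10.2233
Escaped at iteration 3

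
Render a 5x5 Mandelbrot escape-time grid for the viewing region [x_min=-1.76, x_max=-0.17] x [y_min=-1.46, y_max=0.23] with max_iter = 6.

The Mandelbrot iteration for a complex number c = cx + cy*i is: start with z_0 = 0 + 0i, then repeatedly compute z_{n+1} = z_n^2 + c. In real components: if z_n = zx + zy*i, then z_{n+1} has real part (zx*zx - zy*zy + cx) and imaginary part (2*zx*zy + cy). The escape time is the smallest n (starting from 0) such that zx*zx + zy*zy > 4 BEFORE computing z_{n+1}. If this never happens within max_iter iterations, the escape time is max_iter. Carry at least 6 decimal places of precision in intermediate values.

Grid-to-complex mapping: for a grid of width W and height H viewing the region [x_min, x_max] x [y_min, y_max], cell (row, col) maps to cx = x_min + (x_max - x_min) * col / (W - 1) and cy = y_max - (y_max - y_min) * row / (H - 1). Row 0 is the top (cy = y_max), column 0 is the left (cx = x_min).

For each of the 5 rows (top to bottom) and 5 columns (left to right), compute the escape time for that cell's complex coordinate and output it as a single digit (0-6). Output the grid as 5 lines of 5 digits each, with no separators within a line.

(row=0, col=0): c = -1.7600 + 0.2300i → escape time 4
(row=0, col=1): c = -1.3625 + 0.2300i → escape time 6
(row=0, col=2): c = -0.9650 + 0.2300i → escape time 6
(row=0, col=3): c = -0.5675 + 0.2300i → escape time 6
(row=0, col=4): c = -0.1700 + 0.2300i → escape time 6
(row=1, col=0): c = -1.7600 + -0.1925i → escape time 4
(row=1, col=1): c = -1.3625 + -0.1925i → escape time 6
(row=1, col=2): c = -0.9650 + -0.1925i → escape time 6
(row=1, col=3): c = -0.5675 + -0.1925i → escape time 6
(row=1, col=4): c = -0.1700 + -0.1925i → escape time 6
(row=2, col=0): c = -1.7600 + -0.6150i → escape time 3
(row=2, col=1): c = -1.3625 + -0.6150i → escape time 3
(row=2, col=2): c = -0.9650 + -0.6150i → escape time 4
(row=2, col=3): c = -0.5675 + -0.6150i → escape time 6
(row=2, col=4): c = -0.1700 + -0.6150i → escape time 6
(row=3, col=0): c = -1.7600 + -1.0375i → escape time 1
(row=3, col=1): c = -1.3625 + -1.0375i → escape time 3
(row=3, col=2): c = -0.9650 + -1.0375i → escape time 3
(row=3, col=3): c = -0.5675 + -1.0375i → escape time 4
(row=3, col=4): c = -0.1700 + -1.0375i → escape time 6
(row=4, col=0): c = -1.7600 + -1.4600i → escape time 1
(row=4, col=1): c = -1.3625 + -1.4600i → escape time 2
(row=4, col=2): c = -0.9650 + -1.4600i → escape time 2
(row=4, col=3): c = -0.5675 + -1.4600i → escape time 2
(row=4, col=4): c = -0.1700 + -1.4600i → escape time 2

Answer: 46666
46666
33466
13346
12222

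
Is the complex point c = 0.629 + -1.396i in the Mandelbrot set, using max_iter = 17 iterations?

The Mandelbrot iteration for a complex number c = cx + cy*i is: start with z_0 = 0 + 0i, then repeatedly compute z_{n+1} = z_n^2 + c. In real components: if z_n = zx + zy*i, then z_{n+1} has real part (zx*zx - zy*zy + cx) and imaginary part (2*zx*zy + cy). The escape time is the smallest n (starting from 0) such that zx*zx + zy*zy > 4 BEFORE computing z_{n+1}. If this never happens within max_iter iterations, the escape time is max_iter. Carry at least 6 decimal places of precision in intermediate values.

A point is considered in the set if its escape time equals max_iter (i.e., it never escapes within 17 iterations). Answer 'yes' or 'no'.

z_0 = 0 + 0i, c = 0.6290 + -1.3960i
Iter 1: z = 0.6290 + -1.3960i, |z|^2 = 2.3445
Iter 2: z = -0.9242 + -3.1522i, |z|^2 = 10.7903
Escaped at iteration 2

Answer: no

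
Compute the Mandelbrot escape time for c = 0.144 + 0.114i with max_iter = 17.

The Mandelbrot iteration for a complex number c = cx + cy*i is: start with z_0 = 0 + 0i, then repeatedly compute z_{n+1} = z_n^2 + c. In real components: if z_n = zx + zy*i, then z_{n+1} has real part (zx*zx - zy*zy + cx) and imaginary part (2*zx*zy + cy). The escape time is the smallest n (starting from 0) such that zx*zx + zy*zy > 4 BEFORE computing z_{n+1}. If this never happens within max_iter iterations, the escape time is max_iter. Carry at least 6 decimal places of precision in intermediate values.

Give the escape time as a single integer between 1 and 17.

Answer: 17

Derivation:
z_0 = 0 + 0i, c = 0.1440 + 0.1140i
Iter 1: z = 0.1440 + 0.1140i, |z|^2 = 0.0337
Iter 2: z = 0.1517 + 0.1468i, |z|^2 = 0.0446
Iter 3: z = 0.1455 + 0.1586i, |z|^2 = 0.0463
Iter 4: z = 0.1400 + 0.1601i, |z|^2 = 0.0452
Iter 5: z = 0.1380 + 0.1588i, |z|^2 = 0.0443
Iter 6: z = 0.1378 + 0.1578i, |z|^2 = 0.0439
Iter 7: z = 0.1381 + 0.1575i, |z|^2 = 0.0439
Iter 8: z = 0.1383 + 0.1575i, |z|^2 = 0.0439
Iter 9: z = 0.1383 + 0.1576i, |z|^2 = 0.0440
Iter 10: z = 0.1383 + 0.1576i, |z|^2 = 0.0440
Iter 11: z = 0.1383 + 0.1576i, |z|^2 = 0.0440
Iter 12: z = 0.1383 + 0.1576i, |z|^2 = 0.0440
Iter 13: z = 0.1383 + 0.1576i, |z|^2 = 0.0440
Iter 14: z = 0.1383 + 0.1576i, |z|^2 = 0.0440
Iter 15: z = 0.1383 + 0.1576i, |z|^2 = 0.0440
Iter 16: z = 0.1383 + 0.1576i, |z|^2 = 0.0440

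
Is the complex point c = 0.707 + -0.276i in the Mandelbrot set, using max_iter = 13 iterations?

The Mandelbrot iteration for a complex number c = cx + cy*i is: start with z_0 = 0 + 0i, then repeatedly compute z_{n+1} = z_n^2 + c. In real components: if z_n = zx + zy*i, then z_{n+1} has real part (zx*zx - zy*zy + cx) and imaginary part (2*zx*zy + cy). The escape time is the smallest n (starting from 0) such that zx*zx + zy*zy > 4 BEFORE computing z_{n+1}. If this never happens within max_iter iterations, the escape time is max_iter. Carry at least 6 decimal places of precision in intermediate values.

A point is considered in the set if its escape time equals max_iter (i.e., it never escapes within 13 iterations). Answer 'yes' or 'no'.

Answer: no

Derivation:
z_0 = 0 + 0i, c = 0.7070 + -0.2760i
Iter 1: z = 0.7070 + -0.2760i, |z|^2 = 0.5760
Iter 2: z = 1.1307 + -0.6663i, |z|^2 = 1.7223
Iter 3: z = 1.5415 + -1.7827i, |z|^2 = 5.5541
Escaped at iteration 3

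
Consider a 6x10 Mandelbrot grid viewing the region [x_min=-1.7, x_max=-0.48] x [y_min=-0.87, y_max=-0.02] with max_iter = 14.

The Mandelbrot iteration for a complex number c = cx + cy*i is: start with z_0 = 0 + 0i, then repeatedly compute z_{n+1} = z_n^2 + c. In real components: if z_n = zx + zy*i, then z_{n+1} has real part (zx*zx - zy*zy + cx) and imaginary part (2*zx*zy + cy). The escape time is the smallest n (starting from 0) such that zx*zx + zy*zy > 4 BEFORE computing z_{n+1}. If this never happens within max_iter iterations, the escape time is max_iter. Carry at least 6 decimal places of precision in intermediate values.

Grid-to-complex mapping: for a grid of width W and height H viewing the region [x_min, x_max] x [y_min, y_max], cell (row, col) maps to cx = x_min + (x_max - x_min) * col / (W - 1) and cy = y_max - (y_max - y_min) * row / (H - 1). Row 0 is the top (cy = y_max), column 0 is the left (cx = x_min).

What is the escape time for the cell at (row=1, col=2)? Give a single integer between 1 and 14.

z_0 = 0 + 0i, c = -1.2120 + -0.1144i
Iter 1: z = -1.2120 + -0.1144i, |z|^2 = 1.4820
Iter 2: z = 0.2438 + 0.1630i, |z|^2 = 0.0860
Iter 3: z = -1.1791 + -0.0350i, |z|^2 = 1.3915
Iter 4: z = 0.1770 + -0.0320i, |z|^2 = 0.0324
Iter 5: z = -1.1817 + -0.1258i, |z|^2 = 1.4122
Iter 6: z = 0.1685 + 0.1828i, |z|^2 = 0.0618
Iter 7: z = -1.2170 + -0.0528i, |z|^2 = 1.4839
Iter 8: z = 0.2663 + 0.0141i, |z|^2 = 0.0711
Iter 9: z = -1.1413 + -0.1069i, |z|^2 = 1.3139
Iter 10: z = 0.0791 + 0.1296i, |z|^2 = 0.0230
Iter 11: z = -1.2225 + -0.0939i, |z|^2 = 1.5034
Iter 12: z = 0.2738 + 0.1153i, |z|^2 = 0.0882
Iter 13: z = -1.1503 + -0.0513i, |z|^2 = 1.3259

Answer: 14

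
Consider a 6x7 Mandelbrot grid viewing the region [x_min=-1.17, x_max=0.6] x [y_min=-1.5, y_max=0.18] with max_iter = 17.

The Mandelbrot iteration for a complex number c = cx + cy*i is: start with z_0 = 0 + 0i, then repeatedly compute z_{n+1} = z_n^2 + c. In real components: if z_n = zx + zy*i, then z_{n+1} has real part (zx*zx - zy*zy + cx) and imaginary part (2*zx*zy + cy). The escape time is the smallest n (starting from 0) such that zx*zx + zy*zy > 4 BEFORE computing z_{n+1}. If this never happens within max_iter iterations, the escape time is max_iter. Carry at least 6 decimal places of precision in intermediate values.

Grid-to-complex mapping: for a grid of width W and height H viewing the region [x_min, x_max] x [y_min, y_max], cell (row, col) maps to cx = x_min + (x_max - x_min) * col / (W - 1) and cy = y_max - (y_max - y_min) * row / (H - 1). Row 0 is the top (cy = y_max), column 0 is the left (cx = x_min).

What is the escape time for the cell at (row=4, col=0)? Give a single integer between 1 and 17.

Answer: 3

Derivation:
z_0 = 0 + 0i, c = -1.1700 + -0.9400i
Iter 1: z = -1.1700 + -0.9400i, |z|^2 = 2.2525
Iter 2: z = -0.6847 + 1.2596i, |z|^2 = 2.0554
Iter 3: z = -2.2878 + -2.6649i, |z|^2 = 12.3356
Escaped at iteration 3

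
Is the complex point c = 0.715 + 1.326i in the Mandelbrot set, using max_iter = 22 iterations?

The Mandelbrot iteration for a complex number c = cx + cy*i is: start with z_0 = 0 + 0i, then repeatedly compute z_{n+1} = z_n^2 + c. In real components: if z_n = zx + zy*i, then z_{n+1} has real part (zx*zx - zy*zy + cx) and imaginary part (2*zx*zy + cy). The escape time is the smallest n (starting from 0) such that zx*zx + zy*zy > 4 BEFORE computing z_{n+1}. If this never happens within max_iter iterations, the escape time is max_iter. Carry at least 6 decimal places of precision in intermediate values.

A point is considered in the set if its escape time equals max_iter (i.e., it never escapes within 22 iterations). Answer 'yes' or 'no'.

Answer: no

Derivation:
z_0 = 0 + 0i, c = 0.7150 + 1.3260i
Iter 1: z = 0.7150 + 1.3260i, |z|^2 = 2.2695
Iter 2: z = -0.5321 + 3.2222i, |z|^2 = 10.6655
Escaped at iteration 2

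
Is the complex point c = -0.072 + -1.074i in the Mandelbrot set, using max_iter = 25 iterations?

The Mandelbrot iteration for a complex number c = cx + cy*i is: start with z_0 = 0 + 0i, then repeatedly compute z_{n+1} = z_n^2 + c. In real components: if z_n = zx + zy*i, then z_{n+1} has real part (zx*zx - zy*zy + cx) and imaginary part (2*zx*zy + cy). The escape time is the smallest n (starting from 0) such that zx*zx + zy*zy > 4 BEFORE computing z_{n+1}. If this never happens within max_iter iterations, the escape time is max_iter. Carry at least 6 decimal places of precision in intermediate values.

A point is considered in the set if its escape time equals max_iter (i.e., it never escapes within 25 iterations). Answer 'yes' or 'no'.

z_0 = 0 + 0i, c = -0.0720 + -1.0740i
Iter 1: z = -0.0720 + -1.0740i, |z|^2 = 1.1587
Iter 2: z = -1.2203 + -0.9193i, |z|^2 = 2.3343
Iter 3: z = 0.5719 + 1.1697i, |z|^2 = 1.6954
Iter 4: z = -1.1132 + 0.2640i, |z|^2 = 1.3089
Iter 5: z = 1.0975 + -1.6617i, |z|^2 = 3.9659
Iter 6: z = -1.6289 + -4.7215i, |z|^2 = 24.9461
Escaped at iteration 6

Answer: no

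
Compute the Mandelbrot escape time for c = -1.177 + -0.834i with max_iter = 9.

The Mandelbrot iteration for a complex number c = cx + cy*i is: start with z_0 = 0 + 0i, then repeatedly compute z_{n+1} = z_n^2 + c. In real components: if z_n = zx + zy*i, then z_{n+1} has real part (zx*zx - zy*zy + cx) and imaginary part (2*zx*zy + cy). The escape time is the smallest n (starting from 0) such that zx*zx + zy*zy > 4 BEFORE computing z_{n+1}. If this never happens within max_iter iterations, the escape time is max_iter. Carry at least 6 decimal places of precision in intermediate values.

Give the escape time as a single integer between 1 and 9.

z_0 = 0 + 0i, c = -1.1770 + -0.8340i
Iter 1: z = -1.1770 + -0.8340i, |z|^2 = 2.0809
Iter 2: z = -0.4872 + 1.1292i, |z|^2 = 1.5126
Iter 3: z = -2.2148 + -1.9344i, |z|^2 = 8.6471
Escaped at iteration 3

Answer: 3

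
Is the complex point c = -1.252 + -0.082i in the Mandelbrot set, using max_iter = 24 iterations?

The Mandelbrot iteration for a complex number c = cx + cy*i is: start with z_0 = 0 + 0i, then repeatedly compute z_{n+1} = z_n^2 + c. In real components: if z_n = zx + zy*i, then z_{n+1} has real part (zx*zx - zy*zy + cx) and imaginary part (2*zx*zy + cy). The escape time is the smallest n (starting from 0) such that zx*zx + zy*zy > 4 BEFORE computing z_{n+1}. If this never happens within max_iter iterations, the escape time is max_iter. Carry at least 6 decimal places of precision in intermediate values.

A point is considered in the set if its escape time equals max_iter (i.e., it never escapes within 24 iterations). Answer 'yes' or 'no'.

z_0 = 0 + 0i, c = -1.2520 + -0.0820i
Iter 1: z = -1.2520 + -0.0820i, |z|^2 = 1.5742
Iter 2: z = 0.3088 + 0.1233i, |z|^2 = 0.1106
Iter 3: z = -1.1719 + -0.0058i, |z|^2 = 1.3733
Iter 4: z = 0.1212 + -0.0683i, |z|^2 = 0.0194
Iter 5: z = -1.2420 + -0.0986i, |z|^2 = 1.5522
Iter 6: z = 0.2808 + 0.1628i, |z|^2 = 0.1053
Iter 7: z = -1.1997 + 0.0094i, |z|^2 = 1.4393
Iter 8: z = 0.1871 + -0.1046i, |z|^2 = 0.0460
Iter 9: z = -1.2279 + -0.1212i, |z|^2 = 1.5225
Iter 10: z = 0.2411 + 0.2156i, |z|^2 = 0.1046
Iter 11: z = -1.2403 + 0.0220i, |z|^2 = 1.5389
Iter 12: z = 0.2859 + -0.1365i, |z|^2 = 0.1004
Iter 13: z = -1.1889 + -0.1600i, |z|^2 = 1.4390
Iter 14: z = 0.1358 + 0.2985i, |z|^2 = 0.1076
Iter 15: z = -1.3227 + -0.0009i, |z|^2 = 1.7495
Iter 16: z = 0.4975 + -0.0796i, |z|^2 = 0.2538
Iter 17: z = -1.0108 + -0.1612i, |z|^2 = 1.0478
Iter 18: z = -0.2562 + 0.2438i, |z|^2 = 0.1251
Iter 19: z = -1.2458 + -0.2069i, |z|^2 = 1.5949
Iter 20: z = 0.2573 + 0.4336i, |z|^2 = 0.2542
Iter 21: z = -1.3738 + 0.1411i, |z|^2 = 1.9072
Iter 22: z = 0.6154 + -0.4697i, |z|^2 = 0.5993
Iter 23: z = -1.0938 + -0.6601i, |z|^2 = 1.6321
Did not escape in 24 iterations → in set

Answer: yes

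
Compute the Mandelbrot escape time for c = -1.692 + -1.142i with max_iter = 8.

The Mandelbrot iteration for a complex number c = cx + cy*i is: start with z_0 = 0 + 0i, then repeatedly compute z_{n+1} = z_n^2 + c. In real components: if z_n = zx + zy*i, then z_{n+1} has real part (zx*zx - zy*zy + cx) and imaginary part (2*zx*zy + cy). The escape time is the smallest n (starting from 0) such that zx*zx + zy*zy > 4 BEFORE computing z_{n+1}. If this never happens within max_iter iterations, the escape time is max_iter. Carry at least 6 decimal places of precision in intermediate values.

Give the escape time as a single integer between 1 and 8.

Answer: 1

Derivation:
z_0 = 0 + 0i, c = -1.6920 + -1.1420i
Iter 1: z = -1.6920 + -1.1420i, |z|^2 = 4.1670
Escaped at iteration 1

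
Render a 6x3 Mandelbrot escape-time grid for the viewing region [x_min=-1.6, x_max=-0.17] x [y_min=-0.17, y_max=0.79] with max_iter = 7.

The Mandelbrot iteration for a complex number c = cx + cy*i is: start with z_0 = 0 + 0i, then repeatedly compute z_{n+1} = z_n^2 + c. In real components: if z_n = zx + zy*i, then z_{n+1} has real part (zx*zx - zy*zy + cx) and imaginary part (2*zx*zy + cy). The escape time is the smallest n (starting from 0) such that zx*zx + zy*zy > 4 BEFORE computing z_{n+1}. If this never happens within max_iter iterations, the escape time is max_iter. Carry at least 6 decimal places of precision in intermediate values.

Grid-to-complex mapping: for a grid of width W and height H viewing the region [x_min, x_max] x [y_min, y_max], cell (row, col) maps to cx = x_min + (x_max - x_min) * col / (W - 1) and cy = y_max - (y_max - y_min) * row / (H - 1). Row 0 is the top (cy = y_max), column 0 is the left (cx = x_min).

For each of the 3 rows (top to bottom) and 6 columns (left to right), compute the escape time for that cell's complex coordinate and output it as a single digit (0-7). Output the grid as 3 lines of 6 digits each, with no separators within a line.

(row=0, col=0): c = -1.6000 + 0.7900i → escape time 3
(row=0, col=1): c = -1.3140 + 0.7900i → escape time 3
(row=0, col=2): c = -1.0280 + 0.7900i → escape time 3
(row=0, col=3): c = -0.7420 + 0.7900i → escape time 4
(row=0, col=4): c = -0.4560 + 0.7900i → escape time 6
(row=0, col=5): c = -0.1700 + 0.7900i → escape time 7
(row=1, col=0): c = -1.6000 + 0.3100i → escape time 4
(row=1, col=1): c = -1.3140 + 0.3100i → escape time 7
(row=1, col=2): c = -1.0280 + 0.3100i → escape time 7
(row=1, col=3): c = -0.7420 + 0.3100i → escape time 7
(row=1, col=4): c = -0.4560 + 0.3100i → escape time 7
(row=1, col=5): c = -0.1700 + 0.3100i → escape time 7
(row=2, col=0): c = -1.6000 + -0.1700i → escape time 5
(row=2, col=1): c = -1.3140 + -0.1700i → escape time 7
(row=2, col=2): c = -1.0280 + -0.1700i → escape time 7
(row=2, col=3): c = -0.7420 + -0.1700i → escape time 7
(row=2, col=4): c = -0.4560 + -0.1700i → escape time 7
(row=2, col=5): c = -0.1700 + -0.1700i → escape time 7

Answer: 333467
477777
577777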